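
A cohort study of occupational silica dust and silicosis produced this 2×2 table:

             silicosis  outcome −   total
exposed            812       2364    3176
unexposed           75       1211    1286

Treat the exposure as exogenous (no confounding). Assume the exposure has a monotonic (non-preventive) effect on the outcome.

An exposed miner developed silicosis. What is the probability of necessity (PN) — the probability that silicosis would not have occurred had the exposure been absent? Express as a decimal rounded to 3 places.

PN ≈ 0.772

p₁ = P(outcome | exposed) = 812/3176 = 0.25567
p₀ = P(outcome | unexposed) = 75/1286 = 0.05832
Under exogeneity and monotonicity, PN = (p₁ − p₀)/p₁.
PN = (0.25567 − 0.05832) / 0.25567 ≈ 0.7719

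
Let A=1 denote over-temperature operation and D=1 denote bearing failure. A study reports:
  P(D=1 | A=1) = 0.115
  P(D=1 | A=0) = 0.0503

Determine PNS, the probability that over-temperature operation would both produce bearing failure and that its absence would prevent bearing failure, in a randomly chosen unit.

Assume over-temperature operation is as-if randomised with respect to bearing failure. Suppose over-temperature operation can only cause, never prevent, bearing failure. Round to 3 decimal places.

PNS ≈ 0.065

Let p₁ = 0.115, p₀ = 0.0503.
Under exogeneity and monotonicity, PNS = p₁ − p₀.
PNS = 0.115 − 0.0503 = 0.0647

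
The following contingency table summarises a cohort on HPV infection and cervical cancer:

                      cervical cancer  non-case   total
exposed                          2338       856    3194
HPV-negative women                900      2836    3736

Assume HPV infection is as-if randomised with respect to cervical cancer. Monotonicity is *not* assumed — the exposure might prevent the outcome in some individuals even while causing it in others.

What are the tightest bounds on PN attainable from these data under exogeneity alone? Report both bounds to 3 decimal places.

p₁ = P(outcome | exposed) = 2338/3194 = 0.732
p₀ = P(outcome | unexposed) = 900/3736 = 0.2409
Under exogeneity alone the bounds on PN are max{0,(p₁−p₀)/p₁} ≤ PN ≤ min{1,(1−p₀)/p₁}.
  lower = (p₁ − p₀)/p₁ = 0.4911 / 0.732 ≈ 0.6709
  upper = min{1, (1 − p₀)/p₁} = 0.7591 / 0.732 ≈ 1.0370 → capped at 1

0.671 ≤ PN ≤ 1.000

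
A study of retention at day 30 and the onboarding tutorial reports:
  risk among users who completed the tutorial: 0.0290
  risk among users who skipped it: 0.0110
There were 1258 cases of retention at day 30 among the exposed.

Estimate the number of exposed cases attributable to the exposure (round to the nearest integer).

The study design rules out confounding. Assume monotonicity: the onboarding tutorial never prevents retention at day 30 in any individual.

about 781 cases

Let p₁ = 0.029, p₀ = 0.011.
PN = (p₁ − p₀)/p₁ = (0.029 − 0.011) / 0.029 ≈ 0.62069.
Attributable cases ≈ PN × (exposed cases) = 0.62069 × 1258 ≈ 780.83.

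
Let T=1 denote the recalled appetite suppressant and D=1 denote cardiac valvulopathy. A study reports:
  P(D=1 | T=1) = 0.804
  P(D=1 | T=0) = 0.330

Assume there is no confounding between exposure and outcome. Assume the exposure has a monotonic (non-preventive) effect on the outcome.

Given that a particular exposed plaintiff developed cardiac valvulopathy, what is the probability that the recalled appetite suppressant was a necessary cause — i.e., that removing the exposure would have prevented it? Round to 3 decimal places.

Let p₁ = 0.804, p₀ = 0.33.
Under exogeneity and monotonicity, PN = (p₁ − p₀) / p₁.
PN = (0.804 − 0.33) / 0.804 = 0.474 / 0.804 ≈ 0.5896

PN ≈ 0.590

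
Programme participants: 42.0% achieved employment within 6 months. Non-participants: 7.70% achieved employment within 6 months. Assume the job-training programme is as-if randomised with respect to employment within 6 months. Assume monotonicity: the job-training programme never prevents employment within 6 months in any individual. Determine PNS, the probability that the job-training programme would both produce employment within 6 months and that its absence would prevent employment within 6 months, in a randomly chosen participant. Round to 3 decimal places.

PNS ≈ 0.343

p₁ = 0.42, p₀ = 0.077.
Under exogeneity and monotonicity, PNS = p₁ − p₀.
PNS = 0.42 − 0.077 = 0.343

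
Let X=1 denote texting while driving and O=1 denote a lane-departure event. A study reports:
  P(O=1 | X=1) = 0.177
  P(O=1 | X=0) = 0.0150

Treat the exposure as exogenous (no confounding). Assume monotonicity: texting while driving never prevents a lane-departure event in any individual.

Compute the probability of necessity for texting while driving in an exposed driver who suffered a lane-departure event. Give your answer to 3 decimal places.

Let p₁ = 0.177, p₀ = 0.015.
Under exogeneity and monotonicity, PN = (p₁ − p₀) / p₁.
PN = (0.177 − 0.015) / 0.177 = 0.162 / 0.177 ≈ 0.9153

PN ≈ 0.915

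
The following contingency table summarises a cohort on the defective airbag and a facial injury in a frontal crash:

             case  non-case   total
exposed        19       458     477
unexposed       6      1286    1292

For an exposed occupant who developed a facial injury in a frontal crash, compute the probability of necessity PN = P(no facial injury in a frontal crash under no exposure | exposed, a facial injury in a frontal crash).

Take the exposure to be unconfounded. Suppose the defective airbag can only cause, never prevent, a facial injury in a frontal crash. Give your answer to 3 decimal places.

p₁ = P(outcome | exposed) = 19/477 = 0.039832
p₀ = P(outcome | unexposed) = 6/1292 = 0.004644
Under exogeneity and monotonicity, PN = (p₁ − p₀) / p₁.
PN = (0.039832 − 0.004644) / 0.039832 = 0.035188 / 0.039832 ≈ 0.8834

PN ≈ 0.883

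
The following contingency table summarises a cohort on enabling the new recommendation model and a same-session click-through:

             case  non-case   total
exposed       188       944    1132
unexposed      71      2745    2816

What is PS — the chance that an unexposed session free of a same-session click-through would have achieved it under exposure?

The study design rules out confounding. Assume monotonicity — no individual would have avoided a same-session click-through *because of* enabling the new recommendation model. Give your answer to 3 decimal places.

PS ≈ 0.145

p₁ = P(outcome | exposed) = 188/1132 = 0.16608
p₀ = P(outcome | unexposed) = 71/2816 = 0.025213
Under exogeneity and monotonicity, PS = (p₁ − p₀)/(1 − p₀).
PS = (0.16608 − 0.025213) / 0.97479 ≈ 0.1445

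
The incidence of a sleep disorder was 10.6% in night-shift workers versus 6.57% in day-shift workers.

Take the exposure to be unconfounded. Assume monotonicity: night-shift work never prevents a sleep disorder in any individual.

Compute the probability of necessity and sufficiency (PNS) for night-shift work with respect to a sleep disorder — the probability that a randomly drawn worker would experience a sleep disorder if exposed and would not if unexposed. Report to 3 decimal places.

p₁ = 0.106, p₀ = 0.0657.
Under exogeneity and monotonicity, PNS = p₁ − p₀.
PNS = 0.106 − 0.0657 = 0.0403

PNS ≈ 0.040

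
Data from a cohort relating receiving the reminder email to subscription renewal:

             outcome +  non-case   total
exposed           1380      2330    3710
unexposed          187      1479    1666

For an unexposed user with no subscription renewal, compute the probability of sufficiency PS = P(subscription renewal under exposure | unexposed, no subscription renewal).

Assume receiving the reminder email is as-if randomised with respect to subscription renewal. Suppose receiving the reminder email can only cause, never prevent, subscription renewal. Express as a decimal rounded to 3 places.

p₁ = P(outcome | exposed) = 1380/3710 = 0.37197
p₀ = P(outcome | unexposed) = 187/1666 = 0.11224
Under exogeneity and monotonicity, PS = (p₁ − p₀) / (1 − p₀).
PS = (0.37197 − 0.11224) / (1 − 0.11224) = 0.25972 / 0.88776 ≈ 0.2926

PS ≈ 0.293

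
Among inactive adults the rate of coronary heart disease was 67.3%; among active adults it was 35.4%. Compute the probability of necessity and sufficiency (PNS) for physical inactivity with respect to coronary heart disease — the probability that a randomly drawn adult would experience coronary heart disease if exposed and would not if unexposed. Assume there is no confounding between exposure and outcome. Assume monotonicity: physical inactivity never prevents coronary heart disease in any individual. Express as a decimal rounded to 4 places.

PNS ≈ 0.3190

p₁ = 0.673, p₀ = 0.354.
Under exogeneity and monotonicity, PNS = p₁ − p₀.
PNS = 0.673 − 0.354 = 0.319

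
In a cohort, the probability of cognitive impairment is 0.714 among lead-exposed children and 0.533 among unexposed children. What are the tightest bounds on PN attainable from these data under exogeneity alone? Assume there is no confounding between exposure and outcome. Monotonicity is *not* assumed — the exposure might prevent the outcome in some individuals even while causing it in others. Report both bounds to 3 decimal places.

0.254 ≤ PN ≤ 0.654

Let p₁ = 0.714, p₀ = 0.533.
Under exogeneity alone the bounds on PN are max{0,(p₁−p₀)/p₁} ≤ PN ≤ min{1,(1−p₀)/p₁}.
  lower = (p₁ − p₀)/p₁ = 0.181 / 0.714 ≈ 0.2535
  upper = min{1, (1 − p₀)/p₁} = 0.467 / 0.714 ≈ 0.6541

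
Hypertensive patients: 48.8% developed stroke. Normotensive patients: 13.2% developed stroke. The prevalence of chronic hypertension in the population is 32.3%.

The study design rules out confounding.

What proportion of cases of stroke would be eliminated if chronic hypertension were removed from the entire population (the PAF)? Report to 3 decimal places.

p₁ = 0.488, p₀ = 0.132.
Overall risk P(Y=1) = π·p₁ + (1−π)·p₀ = 0.323×0.488 + 0.677×0.132 = 0.24699.
Under exogeneity, PAF = [P(Y=1) − p₀] / P(Y=1).
PAF = (0.24699 − 0.132) / 0.24699 ≈ 0.4656

PAF ≈ 0.466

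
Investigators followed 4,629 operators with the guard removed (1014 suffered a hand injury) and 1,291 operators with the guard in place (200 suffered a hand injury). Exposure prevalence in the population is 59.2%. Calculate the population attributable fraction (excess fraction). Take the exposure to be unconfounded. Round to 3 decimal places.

p₁ = P(outcome | exposed) = 1014/4629 = 0.21905
p₀ = P(outcome | unexposed) = 200/1291 = 0.15492
Overall risk P(Y=1) = π·p₁ + (1−π)·p₀ = 0.592×0.21905 + 0.408×0.15492 = 0.19289.
Under exogeneity, PAF = [P(Y=1) − p₀] / P(Y=1).
PAF = (0.19289 − 0.15492) / 0.19289 ≈ 0.1968

PAF ≈ 0.197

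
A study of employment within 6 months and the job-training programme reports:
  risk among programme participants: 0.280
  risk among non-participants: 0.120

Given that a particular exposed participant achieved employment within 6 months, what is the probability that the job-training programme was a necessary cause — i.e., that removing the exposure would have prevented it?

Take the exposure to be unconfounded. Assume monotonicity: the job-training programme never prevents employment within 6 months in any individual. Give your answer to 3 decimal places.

Let p₁ = 0.28, p₀ = 0.12.
Under exogeneity and monotonicity, PN = (p₁ − p₀) / p₁.
PN = (0.28 − 0.12) / 0.28 = 0.16 / 0.28 ≈ 0.5714

PN ≈ 0.571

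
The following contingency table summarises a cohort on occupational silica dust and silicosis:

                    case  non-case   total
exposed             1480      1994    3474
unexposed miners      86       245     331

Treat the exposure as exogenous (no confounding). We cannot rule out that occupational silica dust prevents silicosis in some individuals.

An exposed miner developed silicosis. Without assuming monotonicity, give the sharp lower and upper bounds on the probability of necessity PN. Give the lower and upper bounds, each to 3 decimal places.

0.390 ≤ PN ≤ 1.000

p₁ = P(outcome | exposed) = 1480/3474 = 0.42602
p₀ = P(outcome | unexposed) = 86/331 = 0.25982
Under exogeneity alone the bounds on PN are max{0,(p₁−p₀)/p₁} ≤ PN ≤ min{1,(1−p₀)/p₁}.
  lower = (p₁ − p₀)/p₁ = 0.1662 / 0.42602 ≈ 0.3901
  upper = min{1, (1 − p₀)/p₁} = 0.74018 / 0.42602 ≈ 1.7374 → capped at 1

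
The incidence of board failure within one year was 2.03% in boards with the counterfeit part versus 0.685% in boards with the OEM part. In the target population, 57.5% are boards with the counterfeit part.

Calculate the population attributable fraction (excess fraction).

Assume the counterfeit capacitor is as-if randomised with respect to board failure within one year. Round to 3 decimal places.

PAF ≈ 0.530

p₁ = 0.0203, p₀ = 0.00685.
Overall risk P(Y=1) = π·p₁ + (1−π)·p₀ = 0.575×0.0203 + 0.425×0.00685 = 0.014584.
Under exogeneity, PAF = [P(Y=1) − p₀] / P(Y=1).
PAF = (0.014584 − 0.00685) / 0.014584 ≈ 0.5303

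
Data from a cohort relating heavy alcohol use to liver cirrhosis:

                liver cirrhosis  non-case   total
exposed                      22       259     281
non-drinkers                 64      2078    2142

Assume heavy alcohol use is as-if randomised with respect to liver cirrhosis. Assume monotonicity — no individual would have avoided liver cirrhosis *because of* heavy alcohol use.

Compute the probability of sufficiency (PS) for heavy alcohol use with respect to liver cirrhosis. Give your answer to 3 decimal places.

p₁ = P(outcome | exposed) = 22/281 = 0.078292
p₀ = P(outcome | unexposed) = 64/2142 = 0.029879
Under exogeneity and monotonicity, PS = (p₁ − p₀)/(1 − p₀).
PS = (0.078292 − 0.029879) / 0.97012 ≈ 0.0499

PS ≈ 0.050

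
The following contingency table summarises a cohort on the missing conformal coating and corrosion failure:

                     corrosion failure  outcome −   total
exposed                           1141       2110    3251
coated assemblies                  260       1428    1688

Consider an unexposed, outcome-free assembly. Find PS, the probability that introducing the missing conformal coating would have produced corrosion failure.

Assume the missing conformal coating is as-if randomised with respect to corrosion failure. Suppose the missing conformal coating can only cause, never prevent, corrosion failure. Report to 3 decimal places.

PS ≈ 0.233

p₁ = P(outcome | exposed) = 1141/3251 = 0.35097
p₀ = P(outcome | unexposed) = 260/1688 = 0.15403
Under exogeneity and monotonicity, PS = (p₁ − p₀) / (1 − p₀).
PS = (0.35097 − 0.15403) / (1 − 0.15403) = 0.19694 / 0.84597 ≈ 0.2328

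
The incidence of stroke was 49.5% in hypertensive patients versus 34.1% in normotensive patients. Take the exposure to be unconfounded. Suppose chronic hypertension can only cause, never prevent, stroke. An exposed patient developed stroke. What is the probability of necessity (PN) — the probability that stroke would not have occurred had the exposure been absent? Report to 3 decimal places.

PN ≈ 0.311

p₁ = 0.495, p₀ = 0.341.
Under exogeneity and monotonicity, PN = (p₁ − p₀) / p₁.
PN = (0.495 − 0.341) / 0.495 = 0.154 / 0.495 ≈ 0.3111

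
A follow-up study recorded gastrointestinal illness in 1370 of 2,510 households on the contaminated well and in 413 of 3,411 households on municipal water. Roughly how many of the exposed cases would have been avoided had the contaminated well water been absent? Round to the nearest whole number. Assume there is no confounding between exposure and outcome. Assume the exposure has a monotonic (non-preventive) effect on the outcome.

p₁ = P(outcome | exposed) = 1370/2510 = 0.54582
p₀ = P(outcome | unexposed) = 413/3411 = 0.12108
PN = (p₁ − p₀)/p₁ = (0.54582 − 0.12108) / 0.54582 ≈ 0.77817.
Attributable cases ≈ PN × (exposed cases) = 0.77817 × 1370 ≈ 1066.09.

about 1066 cases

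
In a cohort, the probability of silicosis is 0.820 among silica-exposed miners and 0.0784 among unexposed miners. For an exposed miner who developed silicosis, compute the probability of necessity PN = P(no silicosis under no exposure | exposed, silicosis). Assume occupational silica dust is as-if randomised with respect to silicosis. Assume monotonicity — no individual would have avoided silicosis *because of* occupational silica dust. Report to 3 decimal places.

Let p₁ = 0.82, p₀ = 0.0784.
Under exogeneity and monotonicity, PN = (p₁ − p₀) / p₁.
PN = (0.82 − 0.0784) / 0.82 = 0.7416 / 0.82 ≈ 0.9044

PN ≈ 0.904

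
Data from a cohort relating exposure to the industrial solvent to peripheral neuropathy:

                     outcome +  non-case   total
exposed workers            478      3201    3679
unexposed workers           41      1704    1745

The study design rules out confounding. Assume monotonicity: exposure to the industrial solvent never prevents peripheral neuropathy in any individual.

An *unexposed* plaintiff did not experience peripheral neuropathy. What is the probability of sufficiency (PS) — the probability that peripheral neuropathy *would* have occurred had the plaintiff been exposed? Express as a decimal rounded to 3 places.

PS ≈ 0.109

p₁ = P(outcome | exposed) = 478/3679 = 0.12993
p₀ = P(outcome | unexposed) = 41/1745 = 0.023496
Under exogeneity and monotonicity, PS = (p₁ − p₀)/(1 − p₀).
PS = (0.12993 − 0.023496) / 0.9765 ≈ 0.1090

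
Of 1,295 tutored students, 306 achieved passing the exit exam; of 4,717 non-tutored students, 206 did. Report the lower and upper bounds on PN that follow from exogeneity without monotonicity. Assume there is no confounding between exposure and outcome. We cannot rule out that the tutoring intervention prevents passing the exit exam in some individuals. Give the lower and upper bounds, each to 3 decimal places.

p₁ = P(outcome | exposed) = 306/1295 = 0.23629
p₀ = P(outcome | unexposed) = 206/4717 = 0.043672
Under exogeneity alone the bounds on PN are max{0,(p₁−p₀)/p₁} ≤ PN ≤ min{1,(1−p₀)/p₁}.
  lower = (p₁ − p₀)/p₁ = 0.19262 / 0.23629 ≈ 0.8152
  upper = min{1, (1 − p₀)/p₁} = 0.95633 / 0.23629 ≈ 4.0472 → capped at 1

0.815 ≤ PN ≤ 1.000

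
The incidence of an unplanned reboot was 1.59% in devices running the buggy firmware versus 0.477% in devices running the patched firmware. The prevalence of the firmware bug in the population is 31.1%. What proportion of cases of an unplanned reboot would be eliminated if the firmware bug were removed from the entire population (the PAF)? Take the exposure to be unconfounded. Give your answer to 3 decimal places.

p₁ = 0.0159, p₀ = 0.00477.
Overall risk P(Y=1) = π·p₁ + (1−π)·p₀ = 0.311×0.0159 + 0.689×0.00477 = 0.0082314.
Under exogeneity, PAF = [P(Y=1) − p₀] / P(Y=1).
PAF = (0.0082314 − 0.00477) / 0.0082314 ≈ 0.4205

PAF ≈ 0.421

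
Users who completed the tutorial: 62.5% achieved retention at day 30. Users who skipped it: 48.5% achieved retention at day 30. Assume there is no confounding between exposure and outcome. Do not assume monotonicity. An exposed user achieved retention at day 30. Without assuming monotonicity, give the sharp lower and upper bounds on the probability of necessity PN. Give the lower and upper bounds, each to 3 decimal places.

p₁ = 0.625, p₀ = 0.485.
Under exogeneity alone the bounds on PN are max{0,(p₁−p₀)/p₁} ≤ PN ≤ min{1,(1−p₀)/p₁}.
  lower = (p₁ − p₀)/p₁ = 0.14 / 0.625 ≈ 0.2240
  upper = min{1, (1 − p₀)/p₁} = 0.515 / 0.625 ≈ 0.8240

0.224 ≤ PN ≤ 0.824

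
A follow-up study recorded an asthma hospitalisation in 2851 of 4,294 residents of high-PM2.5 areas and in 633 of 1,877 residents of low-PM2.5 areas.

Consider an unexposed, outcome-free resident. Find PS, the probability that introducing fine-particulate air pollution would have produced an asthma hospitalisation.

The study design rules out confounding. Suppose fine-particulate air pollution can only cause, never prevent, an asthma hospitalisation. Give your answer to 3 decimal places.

PS ≈ 0.493

p₁ = P(outcome | exposed) = 2851/4294 = 0.66395
p₀ = P(outcome | unexposed) = 633/1877 = 0.33724
Under exogeneity and monotonicity, PS = (p₁ − p₀) / (1 − p₀).
PS = (0.66395 − 0.33724) / (1 − 0.33724) = 0.32671 / 0.66276 ≈ 0.4930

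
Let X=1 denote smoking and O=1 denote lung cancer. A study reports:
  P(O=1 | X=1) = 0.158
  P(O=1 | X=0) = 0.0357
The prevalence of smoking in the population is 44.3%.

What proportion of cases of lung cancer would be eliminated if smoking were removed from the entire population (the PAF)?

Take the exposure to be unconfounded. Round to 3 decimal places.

PAF ≈ 0.603

Let p₁ = 0.158, p₀ = 0.0357.
Overall risk P(Y=1) = π·p₁ + (1−π)·p₀ = 0.443×0.158 + 0.557×0.0357 = 0.089879.
Under exogeneity, PAF = [P(Y=1) − p₀] / P(Y=1).
PAF = (0.089879 − 0.0357) / 0.089879 ≈ 0.6028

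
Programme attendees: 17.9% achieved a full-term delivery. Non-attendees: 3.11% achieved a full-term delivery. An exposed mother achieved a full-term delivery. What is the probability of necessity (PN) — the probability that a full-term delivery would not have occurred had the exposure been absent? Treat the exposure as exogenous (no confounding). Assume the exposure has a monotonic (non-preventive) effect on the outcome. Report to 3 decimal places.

p₁ = 0.179, p₀ = 0.0311.
Under exogeneity and monotonicity, PN = (p₁ − p₀) / p₁.
PN = (0.179 − 0.0311) / 0.179 = 0.1479 / 0.179 ≈ 0.8263

PN ≈ 0.826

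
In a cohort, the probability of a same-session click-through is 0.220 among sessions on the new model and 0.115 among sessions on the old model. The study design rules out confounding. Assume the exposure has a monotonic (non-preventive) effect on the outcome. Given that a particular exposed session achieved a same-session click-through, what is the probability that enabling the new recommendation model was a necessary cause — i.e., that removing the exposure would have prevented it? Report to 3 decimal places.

Let p₁ = 0.22, p₀ = 0.115.
Under exogeneity and monotonicity, PN = (p₁ − p₀) / p₁.
PN = (0.22 − 0.115) / 0.22 = 0.105 / 0.22 ≈ 0.4773

PN ≈ 0.477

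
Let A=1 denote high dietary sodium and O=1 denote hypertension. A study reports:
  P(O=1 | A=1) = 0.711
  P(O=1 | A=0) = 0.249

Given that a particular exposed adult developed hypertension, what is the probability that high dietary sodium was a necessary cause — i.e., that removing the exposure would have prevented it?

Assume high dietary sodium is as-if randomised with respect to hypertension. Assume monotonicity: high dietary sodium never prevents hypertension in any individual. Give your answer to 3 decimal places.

PN ≈ 0.650

Let p₁ = 0.711, p₀ = 0.249.
Under exogeneity and monotonicity, PN = (p₁ − p₀) / p₁.
PN = (0.711 − 0.249) / 0.711 = 0.462 / 0.711 ≈ 0.6498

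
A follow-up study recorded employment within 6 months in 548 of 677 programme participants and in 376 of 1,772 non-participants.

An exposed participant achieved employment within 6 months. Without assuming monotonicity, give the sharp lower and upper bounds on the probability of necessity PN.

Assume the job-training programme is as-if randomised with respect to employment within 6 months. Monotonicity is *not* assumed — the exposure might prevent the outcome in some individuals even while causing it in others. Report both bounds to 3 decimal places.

0.738 ≤ PN ≤ 0.973

p₁ = P(outcome | exposed) = 548/677 = 0.80945
p₀ = P(outcome | unexposed) = 376/1772 = 0.21219
Under exogeneity alone the bounds on PN are max{0,(p₁−p₀)/p₁} ≤ PN ≤ min{1,(1−p₀)/p₁}.
  lower = (p₁ − p₀)/p₁ = 0.59726 / 0.80945 ≈ 0.7379
  upper = min{1, (1 − p₀)/p₁} = 0.78781 / 0.80945 ≈ 0.9733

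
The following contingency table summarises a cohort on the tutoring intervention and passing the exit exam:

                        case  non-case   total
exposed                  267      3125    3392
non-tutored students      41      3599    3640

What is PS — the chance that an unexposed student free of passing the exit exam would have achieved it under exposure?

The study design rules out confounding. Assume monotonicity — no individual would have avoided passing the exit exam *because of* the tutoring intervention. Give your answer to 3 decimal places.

PS ≈ 0.068

p₁ = P(outcome | exposed) = 267/3392 = 0.078715
p₀ = P(outcome | unexposed) = 41/3640 = 0.011264
Under exogeneity and monotonicity, PS = (p₁ − p₀) / (1 − p₀).
PS = (0.078715 − 0.011264) / (1 − 0.011264) = 0.067451 / 0.98874 ≈ 0.0682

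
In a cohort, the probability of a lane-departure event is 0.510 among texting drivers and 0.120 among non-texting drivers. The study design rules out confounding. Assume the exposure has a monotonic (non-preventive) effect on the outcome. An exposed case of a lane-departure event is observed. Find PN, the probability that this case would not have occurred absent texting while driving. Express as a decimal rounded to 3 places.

Let p₁ = 0.51, p₀ = 0.12.
Under exogeneity and monotonicity, PN = (p₁ − p₀) / p₁.
PN = (0.51 − 0.12) / 0.51 = 0.39 / 0.51 ≈ 0.7647

PN ≈ 0.765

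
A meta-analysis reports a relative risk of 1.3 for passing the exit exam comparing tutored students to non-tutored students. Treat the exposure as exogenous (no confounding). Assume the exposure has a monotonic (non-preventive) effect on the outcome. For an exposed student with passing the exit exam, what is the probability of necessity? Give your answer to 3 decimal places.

PN ≈ 0.231

Under exogeneity and monotonicity, PN = (RR − 1) / RR = 1 − 1/RR.
PN = (1.3 − 1) / 1.3 = 0.3 / 1.3 ≈ 0.2308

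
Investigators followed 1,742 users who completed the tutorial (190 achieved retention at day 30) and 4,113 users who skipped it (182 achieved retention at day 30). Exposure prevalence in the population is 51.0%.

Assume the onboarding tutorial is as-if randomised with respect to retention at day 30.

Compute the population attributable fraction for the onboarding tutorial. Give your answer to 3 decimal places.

p₁ = P(outcome | exposed) = 190/1742 = 0.10907
p₀ = P(outcome | unexposed) = 182/4113 = 0.04425
Overall risk P(Y=1) = π·p₁ + (1−π)·p₀ = 0.51×0.10907 + 0.49×0.04425 = 0.077308.
Under exogeneity, PAF = [P(Y=1) − p₀] / P(Y=1).
PAF = (0.077308 − 0.04425) / 0.077308 ≈ 0.4276

PAF ≈ 0.428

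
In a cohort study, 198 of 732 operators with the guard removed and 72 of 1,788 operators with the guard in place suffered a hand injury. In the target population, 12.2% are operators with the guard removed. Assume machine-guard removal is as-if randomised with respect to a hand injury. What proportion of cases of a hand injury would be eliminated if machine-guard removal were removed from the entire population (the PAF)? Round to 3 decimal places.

PAF ≈ 0.411

p₁ = P(outcome | exposed) = 198/732 = 0.27049
p₀ = P(outcome | unexposed) = 72/1788 = 0.040268
Overall risk P(Y=1) = π·p₁ + (1−π)·p₀ = 0.122×0.27049 + 0.878×0.040268 = 0.068356.
Under exogeneity, PAF = [P(Y=1) − p₀] / P(Y=1).
PAF = (0.068356 − 0.040268) / 0.068356 ≈ 0.4109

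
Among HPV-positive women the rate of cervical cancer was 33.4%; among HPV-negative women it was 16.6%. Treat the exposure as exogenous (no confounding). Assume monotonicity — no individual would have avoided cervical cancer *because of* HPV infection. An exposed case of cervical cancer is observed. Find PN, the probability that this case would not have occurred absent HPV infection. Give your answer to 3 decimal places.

PN ≈ 0.503

p₁ = 0.334, p₀ = 0.166.
Under exogeneity and monotonicity, PN = (p₁ − p₀) / p₁.
PN = (0.334 − 0.166) / 0.334 = 0.168 / 0.334 ≈ 0.5030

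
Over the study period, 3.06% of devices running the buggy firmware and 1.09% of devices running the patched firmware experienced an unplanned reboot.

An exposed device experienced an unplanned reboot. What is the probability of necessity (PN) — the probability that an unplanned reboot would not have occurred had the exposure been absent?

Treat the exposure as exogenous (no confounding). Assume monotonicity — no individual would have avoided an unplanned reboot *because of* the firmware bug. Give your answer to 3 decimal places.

PN ≈ 0.644

p₁ = 0.0306, p₀ = 0.0109.
Under exogeneity and monotonicity, PN = (p₁ − p₀) / p₁.
PN = (0.0306 − 0.0109) / 0.0306 = 0.0197 / 0.0306 ≈ 0.6438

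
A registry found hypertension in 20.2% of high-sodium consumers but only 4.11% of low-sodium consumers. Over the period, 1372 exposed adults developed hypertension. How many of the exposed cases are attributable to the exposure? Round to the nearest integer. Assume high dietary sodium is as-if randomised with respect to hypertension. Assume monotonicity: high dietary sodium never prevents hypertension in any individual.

p₁ = 0.202, p₀ = 0.0411.
PN = (p₁ − p₀)/p₁ = (0.202 − 0.0411) / 0.202 ≈ 0.79653.
Attributable cases ≈ PN × (exposed cases) = 0.79653 × 1372 ≈ 1092.85.

about 1093 cases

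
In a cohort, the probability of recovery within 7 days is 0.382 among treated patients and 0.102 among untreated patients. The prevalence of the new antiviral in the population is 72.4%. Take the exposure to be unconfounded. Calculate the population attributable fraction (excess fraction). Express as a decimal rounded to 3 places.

Let p₁ = 0.382, p₀ = 0.102.
Overall risk P(Y=1) = π·p₁ + (1−π)·p₀ = 0.724×0.382 + 0.276×0.102 = 0.30472.
Under exogeneity, PAF = [P(Y=1) − p₀] / P(Y=1).
PAF = (0.30472 − 0.102) / 0.30472 ≈ 0.6653

PAF ≈ 0.665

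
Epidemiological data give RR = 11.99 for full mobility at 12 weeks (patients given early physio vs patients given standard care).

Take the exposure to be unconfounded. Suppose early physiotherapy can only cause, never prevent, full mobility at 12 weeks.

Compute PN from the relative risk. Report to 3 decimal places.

PN ≈ 0.917

Under exogeneity and monotonicity, PN = (RR − 1) / RR = 1 − 1/RR.
PN = (11.99 − 1) / 11.99 = 10.99 / 11.99 ≈ 0.9166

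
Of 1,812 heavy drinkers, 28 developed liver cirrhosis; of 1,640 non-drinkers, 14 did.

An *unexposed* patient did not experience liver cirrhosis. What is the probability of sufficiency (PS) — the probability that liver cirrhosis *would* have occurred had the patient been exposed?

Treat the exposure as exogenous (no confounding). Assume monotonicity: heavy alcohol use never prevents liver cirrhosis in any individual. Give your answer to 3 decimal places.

PS ≈ 0.007

p₁ = P(outcome | exposed) = 28/1812 = 0.015453
p₀ = P(outcome | unexposed) = 14/1640 = 0.0085366
Under exogeneity and monotonicity, PS = (p₁ − p₀) / (1 − p₀).
PS = (0.015453 − 0.0085366) / (1 − 0.0085366) = 0.006916 / 0.99146 ≈ 0.0070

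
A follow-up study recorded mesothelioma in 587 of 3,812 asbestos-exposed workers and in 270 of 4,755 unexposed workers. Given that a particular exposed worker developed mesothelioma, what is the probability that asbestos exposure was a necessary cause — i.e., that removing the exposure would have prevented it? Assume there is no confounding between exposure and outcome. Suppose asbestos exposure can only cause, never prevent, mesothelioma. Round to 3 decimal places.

p₁ = P(outcome | exposed) = 587/3812 = 0.15399
p₀ = P(outcome | unexposed) = 270/4755 = 0.056782
Under exogeneity and monotonicity, PN = (p₁ − p₀) / p₁.
PN = (0.15399 − 0.056782) / 0.15399 = 0.097205 / 0.15399 ≈ 0.6313

PN ≈ 0.631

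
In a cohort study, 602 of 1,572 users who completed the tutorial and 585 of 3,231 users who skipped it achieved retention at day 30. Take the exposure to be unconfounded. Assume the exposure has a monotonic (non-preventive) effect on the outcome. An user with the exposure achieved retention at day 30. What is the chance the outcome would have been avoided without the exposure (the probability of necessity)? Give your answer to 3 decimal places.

p₁ = P(outcome | exposed) = 602/1572 = 0.38295
p₀ = P(outcome | unexposed) = 585/3231 = 0.18106
Under exogeneity and monotonicity, PN = (p₁ − p₀) / p₁.
PN = (0.38295 − 0.18106) / 0.38295 = 0.20189 / 0.38295 ≈ 0.5272

PN ≈ 0.527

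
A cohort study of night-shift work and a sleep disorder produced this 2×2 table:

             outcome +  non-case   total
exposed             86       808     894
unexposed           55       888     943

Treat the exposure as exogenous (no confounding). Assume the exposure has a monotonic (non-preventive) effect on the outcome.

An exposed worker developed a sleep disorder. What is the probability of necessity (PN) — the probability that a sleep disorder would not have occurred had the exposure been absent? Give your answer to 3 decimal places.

PN ≈ 0.394

p₁ = P(outcome | exposed) = 86/894 = 0.096197
p₀ = P(outcome | unexposed) = 55/943 = 0.058324
Under exogeneity and monotonicity, PN = (p₁ − p₀) / p₁.
PN = (0.096197 − 0.058324) / 0.096197 = 0.037872 / 0.096197 ≈ 0.3937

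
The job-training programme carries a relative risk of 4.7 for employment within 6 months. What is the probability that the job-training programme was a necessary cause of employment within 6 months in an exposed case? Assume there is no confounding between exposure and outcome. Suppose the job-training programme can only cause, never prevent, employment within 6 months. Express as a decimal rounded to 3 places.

PN ≈ 0.787

Under exogeneity and monotonicity, PN = (RR − 1) / RR = 1 − 1/RR.
PN = (4.7 − 1) / 4.7 = 3.7 / 4.7 ≈ 0.7872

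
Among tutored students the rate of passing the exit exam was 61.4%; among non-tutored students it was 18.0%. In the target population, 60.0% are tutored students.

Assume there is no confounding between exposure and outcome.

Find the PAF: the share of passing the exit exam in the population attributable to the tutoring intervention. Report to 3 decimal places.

p₁ = 0.614, p₀ = 0.18.
Overall risk P(Y=1) = π·p₁ + (1−π)·p₀ = 0.6×0.614 + 0.4×0.18 = 0.4404.
Under exogeneity, PAF = [P(Y=1) − p₀] / P(Y=1).
PAF = (0.4404 − 0.18) / 0.4404 ≈ 0.5913

PAF ≈ 0.591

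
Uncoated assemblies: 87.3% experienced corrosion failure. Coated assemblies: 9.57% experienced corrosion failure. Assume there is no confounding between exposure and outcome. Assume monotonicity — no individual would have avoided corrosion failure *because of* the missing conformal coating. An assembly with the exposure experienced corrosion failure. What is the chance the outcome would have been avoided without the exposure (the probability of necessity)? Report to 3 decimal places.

p₁ = 0.873, p₀ = 0.0957.
Under exogeneity and monotonicity, PN = (p₁ − p₀) / p₁.
PN = (0.873 − 0.0957) / 0.873 = 0.7773 / 0.873 ≈ 0.8904

PN ≈ 0.890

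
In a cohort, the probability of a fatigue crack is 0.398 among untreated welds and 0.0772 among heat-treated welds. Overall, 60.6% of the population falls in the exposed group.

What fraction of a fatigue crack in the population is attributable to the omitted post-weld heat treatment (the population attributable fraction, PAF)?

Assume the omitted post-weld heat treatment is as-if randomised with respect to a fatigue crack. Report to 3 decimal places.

Let p₁ = 0.398, p₀ = 0.0772.
Overall risk P(Y=1) = π·p₁ + (1−π)·p₀ = 0.606×0.398 + 0.394×0.0772 = 0.2716.
Under exogeneity, PAF = [P(Y=1) − p₀] / P(Y=1).
PAF = (0.2716 − 0.0772) / 0.2716 ≈ 0.7158

PAF ≈ 0.716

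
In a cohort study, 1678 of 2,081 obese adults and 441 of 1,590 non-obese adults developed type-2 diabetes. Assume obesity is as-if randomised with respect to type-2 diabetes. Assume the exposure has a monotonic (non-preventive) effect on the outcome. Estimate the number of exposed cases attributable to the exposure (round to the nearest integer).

about 1101 cases

p₁ = P(outcome | exposed) = 1678/2081 = 0.80634
p₀ = P(outcome | unexposed) = 441/1590 = 0.27736
PN = (p₁ − p₀)/p₁ = (0.80634 − 0.27736) / 0.80634 ≈ 0.65603.
Attributable cases ≈ PN × (exposed cases) = 0.65603 × 1678 ≈ 1100.82.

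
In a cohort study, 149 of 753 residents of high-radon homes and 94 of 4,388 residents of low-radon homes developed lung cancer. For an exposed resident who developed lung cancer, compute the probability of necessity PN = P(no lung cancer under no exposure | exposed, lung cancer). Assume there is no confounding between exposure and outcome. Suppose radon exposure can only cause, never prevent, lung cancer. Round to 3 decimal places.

p₁ = P(outcome | exposed) = 149/753 = 0.19788
p₀ = P(outcome | unexposed) = 94/4388 = 0.021422
Under exogeneity and monotonicity, PN = (p₁ − p₀) / p₁.
PN = (0.19788 − 0.021422) / 0.19788 = 0.17645 / 0.19788 ≈ 0.8917

PN ≈ 0.892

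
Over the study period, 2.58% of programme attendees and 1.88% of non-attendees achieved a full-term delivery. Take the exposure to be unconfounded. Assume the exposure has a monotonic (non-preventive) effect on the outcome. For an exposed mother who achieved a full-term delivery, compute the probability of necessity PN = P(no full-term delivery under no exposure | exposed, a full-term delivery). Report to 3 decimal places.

p₁ = 0.0258, p₀ = 0.0188.
Under exogeneity and monotonicity, PN = (p₁ − p₀) / p₁.
PN = (0.0258 − 0.0188) / 0.0258 = 0.007 / 0.0258 ≈ 0.2713

PN ≈ 0.271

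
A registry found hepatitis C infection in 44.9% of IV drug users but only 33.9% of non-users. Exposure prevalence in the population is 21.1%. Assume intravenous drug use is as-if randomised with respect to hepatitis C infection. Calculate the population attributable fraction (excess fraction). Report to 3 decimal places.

PAF ≈ 0.064

p₁ = 0.449, p₀ = 0.339.
Overall risk P(Y=1) = π·p₁ + (1−π)·p₀ = 0.211×0.449 + 0.789×0.339 = 0.36221.
Under exogeneity, PAF = [P(Y=1) − p₀] / P(Y=1).
PAF = (0.36221 − 0.339) / 0.36221 ≈ 0.0641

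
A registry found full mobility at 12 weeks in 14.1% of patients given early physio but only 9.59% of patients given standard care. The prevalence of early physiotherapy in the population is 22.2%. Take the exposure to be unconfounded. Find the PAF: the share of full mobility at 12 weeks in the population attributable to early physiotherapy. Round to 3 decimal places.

p₁ = 0.141, p₀ = 0.0959.
Overall risk P(Y=1) = π·p₁ + (1−π)·p₀ = 0.222×0.141 + 0.778×0.0959 = 0.10591.
Under exogeneity, PAF = [P(Y=1) − p₀] / P(Y=1).
PAF = (0.10591 − 0.0959) / 0.10591 ≈ 0.0945

PAF ≈ 0.095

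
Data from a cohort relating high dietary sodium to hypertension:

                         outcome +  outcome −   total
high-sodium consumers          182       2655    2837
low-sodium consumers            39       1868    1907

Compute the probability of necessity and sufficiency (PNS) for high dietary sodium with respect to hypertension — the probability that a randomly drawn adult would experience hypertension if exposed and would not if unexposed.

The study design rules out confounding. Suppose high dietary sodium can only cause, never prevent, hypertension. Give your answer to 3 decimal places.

p₁ = P(outcome | exposed) = 182/2837 = 0.064152
p₀ = P(outcome | unexposed) = 39/1907 = 0.020451
Under exogeneity and monotonicity, PNS = p₁ − p₀.
PNS = 0.064152 − 0.020451 = 0.043701

PNS ≈ 0.044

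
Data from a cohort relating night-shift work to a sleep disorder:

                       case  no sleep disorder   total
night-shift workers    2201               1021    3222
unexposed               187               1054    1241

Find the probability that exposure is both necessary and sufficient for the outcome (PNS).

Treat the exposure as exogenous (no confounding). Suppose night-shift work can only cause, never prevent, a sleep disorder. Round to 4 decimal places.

p₁ = P(outcome | exposed) = 2201/3222 = 0.68312
p₀ = P(outcome | unexposed) = 187/1241 = 0.15068
Under exogeneity and monotonicity, PNS = p₁ − p₀.
PNS = 0.68312 − 0.15068 = 0.53243

PNS ≈ 0.5324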